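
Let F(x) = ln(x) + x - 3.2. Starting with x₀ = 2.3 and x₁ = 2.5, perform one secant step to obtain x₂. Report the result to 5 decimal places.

F(2.3) = -0.0670909, F(2.5) = 0.2162907
x₂ = 2.5000000 − 0.2162907·(2.5000000 − 2.3000000) / (0.2162907 − (-0.0670909)) = 2.5000000 − (0.0432581)/(0.2833816) = 2.3473502

2.34735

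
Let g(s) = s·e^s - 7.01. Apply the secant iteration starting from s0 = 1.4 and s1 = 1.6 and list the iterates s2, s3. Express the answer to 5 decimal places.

g(1.4) = -1.3327200, g(1.6) = 0.9148519
s2 = 1.6000000 − 0.9148519·(1.6000000 − 1.4000000) / (0.9148519 − (-1.3327200)) = 1.6000000 − (0.1829704)/(2.2475719) = 1.5185920
g(1.5185920) = -0.0764250
s3 = 1.5185920 − (-0.0764250)·(1.5185920 − 1.6000000) / (-0.0764250 − 0.9148519) = 1.5185920 − (0.0062216)/(-0.9912768) = 1.5248683

1.51859, 1.52487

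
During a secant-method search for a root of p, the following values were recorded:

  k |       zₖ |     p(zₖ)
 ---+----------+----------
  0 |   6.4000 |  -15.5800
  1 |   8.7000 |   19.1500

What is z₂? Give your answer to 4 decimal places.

z₂ = 8.7000 − 19.1500·(8.7000 − 6.4000) / (19.1500 − (-15.5800))
   = 8.7000 − (44.045000)/(34.730000) = 7.431788

7.4318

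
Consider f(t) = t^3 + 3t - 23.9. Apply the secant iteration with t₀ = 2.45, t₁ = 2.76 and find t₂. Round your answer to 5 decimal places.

2.52886

f(2.45) = -1.8438750, f(2.76) = 5.4045760
t₂ = 2.7600000 − 5.4045760·(2.7600000 − 2.4500000) / (5.4045760 − (-1.8438750)) = 2.7600000 − (1.6754186)/(7.2484510) = 2.5288584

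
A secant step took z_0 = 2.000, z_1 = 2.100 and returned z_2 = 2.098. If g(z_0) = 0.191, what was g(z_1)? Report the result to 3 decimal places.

The secant line through (2.000, 0.191) and (2.100, g(z_1)) crosses zero at z_2 = 2.098.
So (2.000, 0.191), (2.100, g(z_1)), (2.098, 0) are collinear:
g(z_1) = 0.191 · (2.100 − 2.098) / (2.000 − 2.098) = 0.191 · (0.00200)/(-0.09800) = -0.00390

-0.004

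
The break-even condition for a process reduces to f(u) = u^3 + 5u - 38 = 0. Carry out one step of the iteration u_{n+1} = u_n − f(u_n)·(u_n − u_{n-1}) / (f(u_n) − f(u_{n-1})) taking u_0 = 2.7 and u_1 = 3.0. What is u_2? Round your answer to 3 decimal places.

f(2.7) = -4.81700, f(3.0) = 4.00000
u_2 = 3.00000 − 4.00000·(3.00000 − 2.70000) / (4.00000 − (-4.81700)) = 3.00000 − (1.20000)/(8.81700) = 2.86390

2.864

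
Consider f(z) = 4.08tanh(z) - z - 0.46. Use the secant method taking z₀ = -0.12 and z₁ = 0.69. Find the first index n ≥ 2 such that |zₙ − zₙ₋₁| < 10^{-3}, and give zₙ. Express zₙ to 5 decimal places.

f(-0.12) = -0.8272634, f(0.69) = 1.2897666
z₂ = 0.6900000 − 1.2897666·(0.8100000)/(2.1170299) = 0.1965205;  |Δ| = 0.4934795
f(0.1965205) = 0.1351181
z₃ = 0.1965205 − 0.1351181·(-0.4934795)/(-1.1546484) = 0.1387730;  |Δ| = 0.0577475
f(0.1387730) = -0.0361859
z₄ = 0.1387730 − (-0.0361859)·(-0.0577475)/(-0.1713040) = 0.1509715;  |Δ| = 0.0121985
f(0.1509715) = 0.0003546
z₅ = 0.1509715 − 0.0003546·(0.0121985)/(0.0365406) = 0.1508531;  |Δ| = 0.0001184
|z₅ − z₄| = 0.0001184 < 10^{-3}

n = 5, zₙ = 0.15085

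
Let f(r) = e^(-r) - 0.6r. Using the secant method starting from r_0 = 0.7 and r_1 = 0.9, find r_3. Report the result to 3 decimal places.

0.771

f(0.7) = 0.07659, f(0.9) = -0.13343
r_2 = 0.90000 − (-0.13343)·(0.90000 − 0.70000) / (-0.13343 − 0.07659) = 0.90000 − (-0.02669)/(-0.21002) = 0.77293
f(0.77293) = -0.00210
r_3 = 0.77293 − (-0.00210)·(0.77293 − 0.90000) / (-0.00210 − (-0.13343)) = 0.77293 − (0.00027)/(0.13133) = 0.77090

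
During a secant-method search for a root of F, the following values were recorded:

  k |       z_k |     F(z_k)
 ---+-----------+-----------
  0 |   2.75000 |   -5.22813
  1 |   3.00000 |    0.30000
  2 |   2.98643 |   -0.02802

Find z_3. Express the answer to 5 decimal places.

2.98759

z_3 = 2.98643 − (-0.02802)·(2.98643 − 3.00000) / (-0.02802 − 0.30000)
   = 2.98643 − (0.0003802)/(-0.3280200) = 2.9875892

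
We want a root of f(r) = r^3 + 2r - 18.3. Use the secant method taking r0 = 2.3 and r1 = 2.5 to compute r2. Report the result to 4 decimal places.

2.3795

f(2.3) = -1.533000, f(2.5) = 2.325000
r2 = 2.500000 − 2.325000·(2.500000 − 2.300000) / (2.325000 − (-1.533000)) = 2.500000 − (0.465000)/(3.858000) = 2.379471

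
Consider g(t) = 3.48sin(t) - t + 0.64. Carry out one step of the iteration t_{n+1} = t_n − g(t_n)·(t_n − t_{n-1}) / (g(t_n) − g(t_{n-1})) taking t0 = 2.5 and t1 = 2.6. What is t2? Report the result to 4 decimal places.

g(2.5) = 0.222683, g(2.6) = -0.166055
t2 = 2.600000 − (-0.166055)·(2.600000 − 2.500000) / (-0.166055 − 0.222683) = 2.600000 − (-0.016606)/(-0.388738) = 2.557284

2.5573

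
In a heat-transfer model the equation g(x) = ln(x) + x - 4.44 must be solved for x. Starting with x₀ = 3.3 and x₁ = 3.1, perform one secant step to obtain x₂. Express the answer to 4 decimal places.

g(3.3) = 0.053922, g(3.1) = -0.208598
x₂ = 3.100000 − (-0.208598)·(3.100000 − 3.300000) / (-0.208598 − 0.053922) = 3.100000 − (0.041720)/(-0.262520) = 3.258919

3.2589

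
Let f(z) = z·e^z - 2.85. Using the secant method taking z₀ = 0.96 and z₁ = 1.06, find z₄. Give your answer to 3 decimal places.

1.024

f(0.96) = -0.34277, f(1.06) = 0.20955
z₂ = 1.06000 − 0.20955·(1.06000 − 0.96000) / (0.20955 − (-0.34277)) = 1.06000 − (0.02096)/(0.55232) = 1.02206
f(1.02206) = -0.00979
z₃ = 1.02206 − (-0.00979)·(1.02206 − 1.06000) / (-0.00979 − 0.20955) = 1.02206 − (0.00037)/(-0.21934) = 1.02375
f(1.02375) = -0.00026
z₄ = 1.02375 − (-0.00026)·(1.02375 − 1.02206) / (-0.00026 − (-0.00979)) = 1.02375 − (0.00000)/(0.00952) = 1.02380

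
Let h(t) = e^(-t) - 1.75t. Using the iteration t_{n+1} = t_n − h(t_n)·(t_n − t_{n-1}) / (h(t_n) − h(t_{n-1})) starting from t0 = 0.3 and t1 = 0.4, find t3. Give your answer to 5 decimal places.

0.38776

h(0.3) = 0.2158182, h(0.4) = -0.0296800
t2 = 0.4000000 − (-0.0296800)·(0.4000000 − 0.3000000) / (-0.0296800 − 0.2158182) = 0.4000000 − (-0.0029680)/(-0.2454982) = 0.3879103
h(0.3879103) = -0.0003699
t3 = 0.3879103 − (-0.0003699)·(0.3879103 − 0.4000000) / (-0.0003699 − (-0.0296800)) = 0.3879103 − (0.0000045)/(0.0293101) = 0.3877578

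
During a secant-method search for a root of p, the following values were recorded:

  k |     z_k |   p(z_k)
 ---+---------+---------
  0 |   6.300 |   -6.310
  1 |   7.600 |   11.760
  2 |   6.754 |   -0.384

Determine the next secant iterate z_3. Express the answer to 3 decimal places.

z_3 = 6.754 − (-0.384)·(6.754 − 7.600) / (-0.384 − 11.760)
   = 6.754 − (0.32486)/(-12.14400) = 6.78075

6.781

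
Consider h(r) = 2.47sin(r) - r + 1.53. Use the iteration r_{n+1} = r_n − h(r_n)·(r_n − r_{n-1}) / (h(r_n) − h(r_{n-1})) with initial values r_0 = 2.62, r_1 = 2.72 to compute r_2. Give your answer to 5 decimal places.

2.66398

h(2.62) = 0.1407063, h(2.72) = -0.1792410
r_2 = 2.7200000 − (-0.1792410)·(2.7200000 − 2.6200000) / (-0.1792410 − 0.1407063) = 2.7200000 − (-0.0179241)/(-0.3199473) = 2.6639780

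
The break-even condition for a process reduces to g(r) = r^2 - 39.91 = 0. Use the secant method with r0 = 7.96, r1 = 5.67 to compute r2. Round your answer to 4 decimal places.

g(7.96) = 23.451600, g(5.67) = -7.761100
r2 = 5.670000 − (-7.761100)·(5.670000 − 7.960000) / (-7.761100 − 23.451600) = 5.670000 − (17.772919)/(-31.212700) = 6.239413

6.2394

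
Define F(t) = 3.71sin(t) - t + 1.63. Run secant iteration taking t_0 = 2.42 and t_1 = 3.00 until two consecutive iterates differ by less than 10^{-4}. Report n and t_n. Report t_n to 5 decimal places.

F(2.42) = 1.6607563, F(3.00) = -0.8464448
t_2 = 3.0000000 − (-0.8464448)·(0.5800000)/(-2.5072010) = 2.8041888;  |Δ| = 0.1958112
F(2.8041888) = 0.0539637
t_3 = 2.8041888 − 0.0539637·(-0.1958112)/(0.9004085) = 2.8159243;  |Δ| = 0.0117354
F(2.8159243) = 0.0010609
t_4 = 2.8159243 − 0.0010609·(0.0117354)/(-0.0529027) = 2.8161596;  |Δ| = 0.0002353
F(2.8161596) = -0.0000017
t_5 = 2.8161596 − (-0.0000017)·(0.0002353)/(-0.0010626) = 2.8161592;  |Δ| = 0.0000004
|t_5 − t_4| = 0.0000004 < 10^{-4}

n = 5, t_n = 2.81616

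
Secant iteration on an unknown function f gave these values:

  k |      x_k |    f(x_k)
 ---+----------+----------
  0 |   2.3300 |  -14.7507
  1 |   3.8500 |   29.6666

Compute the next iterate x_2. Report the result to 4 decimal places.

2.8348

x_2 = 3.8500 − 29.6666·(3.8500 − 2.3300) / (29.6666 − (-14.7507))
   = 3.8500 − (45.093232)/(44.417300) = 2.834782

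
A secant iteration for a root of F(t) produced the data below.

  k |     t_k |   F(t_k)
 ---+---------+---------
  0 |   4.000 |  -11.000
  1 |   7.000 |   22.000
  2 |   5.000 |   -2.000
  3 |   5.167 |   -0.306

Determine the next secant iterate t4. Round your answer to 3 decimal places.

5.197

t4 = 5.167 − (-0.306)·(5.167 − 5.000) / (-0.306 − (-2.000))
   = 5.167 − (-0.05110)/(1.69400) = 5.19717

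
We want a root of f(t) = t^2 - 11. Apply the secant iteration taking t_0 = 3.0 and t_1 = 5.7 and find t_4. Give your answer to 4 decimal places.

f(3.0) = -2.000000, f(5.7) = 21.490000
t_2 = 5.700000 − 21.490000·(5.700000 − 3.000000) / (21.490000 − (-2.000000)) = 5.700000 − (58.023000)/(23.490000) = 3.229885
f(3.229885) = -0.567843
t_3 = 3.229885 − (-0.567843)·(3.229885 − 5.700000) / (-0.567843 − 21.490000) = 3.229885 − (1.402636)/(-22.057843) = 3.293474
f(3.293474) = -0.153029
t_4 = 3.293474 − (-0.153029)·(3.293474 − 3.229885) / (-0.153029 − (-0.567843)) = 3.293474 − (-0.009731)/(0.414814) = 3.316933

3.3169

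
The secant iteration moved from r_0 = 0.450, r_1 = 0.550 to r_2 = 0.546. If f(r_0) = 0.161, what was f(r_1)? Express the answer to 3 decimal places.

The secant line through (0.450, 0.161) and (0.550, f(r_1)) crosses zero at r_2 = 0.546.
So (0.450, 0.161), (0.550, f(r_1)), (0.546, 0) are collinear:
f(r_1) = 0.161 · (0.550 − 0.546) / (0.450 − 0.546) = 0.161 · (0.00400)/(-0.09600) = -0.00671

-0.007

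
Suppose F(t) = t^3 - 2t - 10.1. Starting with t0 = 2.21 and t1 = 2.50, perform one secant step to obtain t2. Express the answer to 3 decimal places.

2.464

F(2.21) = -3.72614, F(2.50) = 0.52500
t2 = 2.50000 − 0.52500·(2.50000 − 2.21000) / (0.52500 − (-3.72614)) = 2.50000 − (0.15225)/(4.25114) = 2.46419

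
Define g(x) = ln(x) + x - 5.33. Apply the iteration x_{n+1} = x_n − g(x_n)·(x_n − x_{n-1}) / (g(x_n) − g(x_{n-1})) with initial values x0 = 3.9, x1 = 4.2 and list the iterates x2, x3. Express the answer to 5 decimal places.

3.95535, 3.95501

g(3.9) = -0.0690234, g(4.2) = 0.3050845
x2 = 4.2000000 − 0.3050845·(4.2000000 − 3.9000000) / (0.3050845 − (-0.0690234)) = 4.2000000 − (0.0915254)/(0.3741080) = 3.9553504
g(3.9553504) = 0.0004196
x3 = 3.9553504 − 0.0004196·(3.9553504 − 4.2000000) / (0.0004196 − 0.3050845) = 3.9553504 − (-0.0001027)/(-0.3046649) = 3.9550135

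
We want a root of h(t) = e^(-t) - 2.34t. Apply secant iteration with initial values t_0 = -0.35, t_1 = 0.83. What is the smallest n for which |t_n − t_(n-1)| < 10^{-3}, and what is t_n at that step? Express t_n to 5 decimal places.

h(-0.35) = 2.2380675, h(0.83) = -1.5061507
t_2 = 0.8300000 − (-1.5061507)·(1.1800000)/(-3.7442183) = 0.3553327;  |Δ| = 0.4746673
h(0.3553327) = -0.1305384
t_3 = 0.3553327 − (-0.1305384)·(-0.4746673)/(1.3756123) = 0.3102893;  |Δ| = 0.0450434
h(0.3102893) = 0.0071579
t_4 = 0.3102893 − 0.0071579·(-0.0450434)/(0.1376963) = 0.3126308;  |Δ| = 0.0023415
h(0.3126308) = -0.0000361
t_5 = 0.3126308 − (-0.0000361)·(0.0023415)/(-0.0071940) = 0.3126190;  |Δ| = 0.0000117
|t_5 − t_4| = 0.0000117 < 10^{-3}

n = 5, t_n = 0.31262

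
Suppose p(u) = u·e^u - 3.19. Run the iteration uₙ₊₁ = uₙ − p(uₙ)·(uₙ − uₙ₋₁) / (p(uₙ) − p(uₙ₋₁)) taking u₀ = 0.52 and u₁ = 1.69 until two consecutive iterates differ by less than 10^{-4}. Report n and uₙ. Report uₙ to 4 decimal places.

p(0.52) = -2.315346, p(1.69) = 5.968922
u₂ = 1.690000 − 5.968922·(1.170000)/(8.284268) = 0.847000;  |Δ| = 0.843000
p(0.847000) = -1.214256
u₃ = 0.847000 − (-1.214256)·(-0.843000)/(-7.183178) = 0.989502;  |Δ| = 0.142502
p(0.989502) = -0.528344
u₄ = 0.989502 − (-0.528344)·(0.142502)/(0.685912) = 1.099269;  |Δ| = 0.109767
p(1.099269) = 0.109970
u₅ = 1.099269 − 0.109970·(0.109767)/(0.638315) = 1.080358;  |Δ| = 0.018911
p(1.080358) = -0.007555
u₆ = 1.080358 − (-0.007555)·(-0.018911)/(-0.117525) = 1.081573;  |Δ| = 0.001216
p(1.081573) = -0.000098
u₇ = 1.081573 − (-0.000098)·(0.001216)/(0.007456) = 1.081589;  |Δ| = 0.000016
|u₇ − u₆| = 0.000016 < 10^{-4}

n = 7, uₙ = 1.0816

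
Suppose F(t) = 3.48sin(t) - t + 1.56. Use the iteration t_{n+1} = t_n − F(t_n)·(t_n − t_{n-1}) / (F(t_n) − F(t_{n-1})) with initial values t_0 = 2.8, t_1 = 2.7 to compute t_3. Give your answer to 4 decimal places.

2.7826

F(2.8) = -0.074241, F(2.7) = 0.347282
t_2 = 2.700000 − 0.347282·(2.700000 − 2.800000) / (0.347282 − (-0.074241)) = 2.700000 − (-0.034728)/(0.421523) = 2.782387
F(2.782387) = 0.000938
t_3 = 2.782387 − 0.000938·(2.782387 − 2.700000) / (0.000938 − 0.347282) = 2.782387 − (0.000077)/(-0.346344) = 2.782611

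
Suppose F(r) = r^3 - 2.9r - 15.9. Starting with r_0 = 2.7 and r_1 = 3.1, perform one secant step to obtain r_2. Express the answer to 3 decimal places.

F(2.7) = -4.04700, F(3.1) = 4.90100
r_2 = 3.10000 − 4.90100·(3.10000 − 2.70000) / (4.90100 − (-4.04700)) = 3.10000 − (1.96040)/(8.94800) = 2.88091

2.881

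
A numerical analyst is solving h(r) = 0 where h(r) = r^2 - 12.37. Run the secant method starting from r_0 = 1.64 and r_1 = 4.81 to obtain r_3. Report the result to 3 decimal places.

3.456

h(1.64) = -9.68040, h(4.81) = 10.76610
r_2 = 4.81000 − 10.76610·(4.81000 − 1.64000) / (10.76610 − (-9.68040)) = 4.81000 − (34.12854)/(20.44650) = 3.14084
h(3.14084) = -2.50514
r_3 = 3.14084 − (-2.50514)·(3.14084 − 4.81000) / (-2.50514 − 10.76610) = 3.14084 − (4.18149)/(-13.27124) = 3.45592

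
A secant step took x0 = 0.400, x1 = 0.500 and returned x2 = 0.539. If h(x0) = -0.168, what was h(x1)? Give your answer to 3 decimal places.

The secant line through (0.400, -0.168) and (0.500, h(x1)) crosses zero at x2 = 0.539.
So (0.400, -0.168), (0.500, h(x1)), (0.539, 0) are collinear:
h(x1) = -0.168 · (0.500 − 0.539) / (0.400 − 0.539) = -0.168 · (-0.03900)/(-0.13900) = -0.04714

-0.047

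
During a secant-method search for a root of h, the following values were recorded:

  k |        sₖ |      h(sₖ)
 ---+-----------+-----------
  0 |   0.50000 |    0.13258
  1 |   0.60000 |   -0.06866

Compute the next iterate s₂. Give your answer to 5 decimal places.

0.56588

s₂ = 0.60000 − (-0.06866)·(0.60000 − 0.50000) / (-0.06866 − 0.13258)
   = 0.60000 − (-0.0068660)/(-0.2012400) = 0.5658815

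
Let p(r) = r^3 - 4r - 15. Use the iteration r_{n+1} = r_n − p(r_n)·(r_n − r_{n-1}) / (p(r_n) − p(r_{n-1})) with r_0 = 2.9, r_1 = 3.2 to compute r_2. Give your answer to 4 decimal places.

p(2.9) = -2.211000, p(3.2) = 4.968000
r_2 = 3.200000 − 4.968000·(3.200000 − 2.900000) / (4.968000 − (-2.211000)) = 3.200000 − (1.490400)/(7.179000) = 2.992394

2.9924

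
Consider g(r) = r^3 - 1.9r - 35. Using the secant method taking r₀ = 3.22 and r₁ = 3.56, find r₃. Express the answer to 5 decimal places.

g(3.22) = -7.7317520, g(3.56) = 3.3540160
r₂ = 3.5600000 − 3.3540160·(3.5600000 − 3.2200000) / (3.3540160 − (-7.7317520)) = 3.5600000 − (1.1403654)/(11.0857680) = 3.4571325
g(3.4571325) = -0.2497167
r₃ = 3.4571325 − (-0.2497167)·(3.4571325 − 3.5600000) / (-0.2497167 − 3.3540160) = 3.4571325 − (0.0256877)/(-3.6037327) = 3.4642606

3.46426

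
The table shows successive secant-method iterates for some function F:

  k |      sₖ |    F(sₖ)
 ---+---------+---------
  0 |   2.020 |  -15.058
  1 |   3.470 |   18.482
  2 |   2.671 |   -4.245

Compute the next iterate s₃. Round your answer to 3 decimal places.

2.820

s₃ = 2.671 − (-4.245)·(2.671 − 3.470) / (-4.245 − 18.482)
   = 2.671 − (3.39176)/(-22.72700) = 2.82024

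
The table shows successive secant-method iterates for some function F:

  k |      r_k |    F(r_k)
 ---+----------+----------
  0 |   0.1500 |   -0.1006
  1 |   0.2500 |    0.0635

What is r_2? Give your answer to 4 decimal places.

r_2 = 0.2500 − 0.0635·(0.2500 − 0.1500) / (0.0635 − (-0.1006))
   = 0.2500 − (0.006350)/(0.164100) = 0.211304

0.2113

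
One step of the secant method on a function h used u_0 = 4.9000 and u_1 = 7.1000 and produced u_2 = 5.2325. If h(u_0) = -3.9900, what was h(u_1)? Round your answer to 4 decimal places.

The secant line through (4.9000, -3.9900) and (7.1000, h(u_1)) crosses zero at u_2 = 5.2325.
So (4.9000, -3.9900), (7.1000, h(u_1)), (5.2325, 0) are collinear:
h(u_1) = -3.9900 · (7.1000 − 5.2325) / (4.9000 − 5.2325) = -3.9900 · (1.867500)/(-0.332500) = 22.410000

22.4100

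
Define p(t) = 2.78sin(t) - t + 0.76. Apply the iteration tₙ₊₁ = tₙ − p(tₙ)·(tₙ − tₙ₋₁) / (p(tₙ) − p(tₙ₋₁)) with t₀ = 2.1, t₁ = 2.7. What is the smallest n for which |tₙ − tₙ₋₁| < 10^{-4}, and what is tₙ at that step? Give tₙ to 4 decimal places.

n = 5, tₙ = 2.4762

p(2.1) = 1.059722, p(2.7) = -0.751884
t₂ = 2.700000 − (-0.751884)·(0.600000)/(-1.811606) = 2.450978;  |Δ| = 0.249022
p(2.450978) = 0.079914
t₃ = 2.450978 − 0.079914·(-0.249022)/(0.831798) = 2.474902;  |Δ| = 0.023925
p(2.474902) = 0.004218
t₄ = 2.474902 − 0.004218·(0.023925)/(-0.075696) = 2.476235;  |Δ| = 0.001333
p(2.476235) = -0.000029
t₅ = 2.476235 − (-0.000029)·(0.001333)/(-0.004247) = 2.476226;  |Δ| = 0.000009
|t₅ − t₄| = 0.000009 < 10^{-4}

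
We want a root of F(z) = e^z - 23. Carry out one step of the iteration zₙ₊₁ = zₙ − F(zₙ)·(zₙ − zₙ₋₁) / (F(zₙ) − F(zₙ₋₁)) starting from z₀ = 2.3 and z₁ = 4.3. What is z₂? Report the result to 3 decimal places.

2.709

F(2.3) = -13.02582, F(4.3) = 50.69979
z₂ = 4.30000 − 50.69979·(4.30000 − 2.30000) / (50.69979 − (-13.02582)) = 4.30000 − (101.39959)/(63.72561) = 2.70881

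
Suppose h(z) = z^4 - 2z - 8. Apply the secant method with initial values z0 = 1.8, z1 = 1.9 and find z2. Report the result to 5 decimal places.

h(1.8) = -1.1024000, h(1.9) = 1.2321000
z2 = 1.9000000 − 1.2321000·(1.9000000 − 1.8000000) / (1.2321000 − (-1.1024000)) = 1.9000000 − (0.1232100)/(2.3345000) = 1.8472221

1.84722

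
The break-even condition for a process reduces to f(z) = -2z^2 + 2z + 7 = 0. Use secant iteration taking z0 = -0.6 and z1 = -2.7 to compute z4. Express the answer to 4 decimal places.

f(-0.6) = 5.080000, f(-2.7) = -12.980000
z2 = -2.700000 − (-12.980000)·(-2.700000 − (-0.600000)) / (-12.980000 − 5.080000) = -2.700000 − (27.258000)/(-18.060000) = -1.190698
f(-1.190698) = 1.783083
z3 = -1.190698 − 1.783083·(-1.190698 − (-2.700000)) / (1.783083 − (-12.980000)) = -1.190698 − (2.691211)/(14.763083) = -1.372991
f(-1.372991) = 0.483810
z4 = -1.372991 − 0.483810·(-1.372991 − (-1.190698)) / (0.483810 − 1.783083) = -1.372991 − (-0.088195)/(-1.299273) = -1.440871

-1.4409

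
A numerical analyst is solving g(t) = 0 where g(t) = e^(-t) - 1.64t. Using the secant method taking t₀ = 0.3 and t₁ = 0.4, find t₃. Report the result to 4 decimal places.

0.4062

g(0.3) = 0.248818, g(0.4) = 0.014320
t₂ = 0.400000 − 0.014320·(0.400000 − 0.300000) / (0.014320 − 0.248818) = 0.400000 − (0.001432)/(-0.234498) = 0.406107
g(0.406107) = 0.000224
t₃ = 0.406107 − 0.000224·(0.406107 − 0.400000) / (0.000224 − 0.014320) = 0.406107 − (0.000001)/(-0.014096) = 0.406204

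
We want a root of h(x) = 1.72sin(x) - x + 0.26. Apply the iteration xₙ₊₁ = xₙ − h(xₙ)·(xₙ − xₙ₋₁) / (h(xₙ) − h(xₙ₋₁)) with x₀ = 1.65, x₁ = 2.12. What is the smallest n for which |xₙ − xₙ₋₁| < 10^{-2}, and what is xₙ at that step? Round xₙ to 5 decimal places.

n = 4, xₙ = 1.89207

h(1.65) = 0.3246078, h(2.12) = -0.3929424
x₂ = 2.1200000 − (-0.3929424)·(0.4700000)/(-0.7175502) = 1.8626202;  |Δ| = 0.2573798
h(1.8626202) = 0.0446594
x₃ = 1.8626202 − 0.0446594·(-0.2573798)/(0.4376018) = 1.8888871;  |Δ| = 0.0262669
h(1.8888871) = 0.0048278
x₄ = 1.8888871 − 0.0048278·(0.0262669)/(-0.0398316) = 1.8920708;  |Δ| = 0.0031837
|x₄ − x₃| = 0.0031837 < 10^{-2}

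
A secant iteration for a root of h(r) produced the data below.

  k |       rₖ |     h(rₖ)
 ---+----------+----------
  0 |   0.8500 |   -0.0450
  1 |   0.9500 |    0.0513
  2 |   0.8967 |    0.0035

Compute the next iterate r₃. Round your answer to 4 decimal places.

r₃ = 0.8967 − 0.0035·(0.8967 − 0.9500) / (0.0035 − 0.0513)
   = 0.8967 − (-0.000187)/(-0.047800) = 0.892797

0.8928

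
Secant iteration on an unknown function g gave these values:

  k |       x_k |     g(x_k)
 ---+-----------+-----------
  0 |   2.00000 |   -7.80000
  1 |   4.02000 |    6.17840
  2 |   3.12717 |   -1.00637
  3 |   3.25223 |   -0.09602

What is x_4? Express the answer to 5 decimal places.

3.26542

x_4 = 3.25223 − (-0.09602)·(3.25223 − 3.12717) / (-0.09602 − (-1.00637))
   = 3.25223 − (-0.0120083)/(0.9103500) = 3.2654208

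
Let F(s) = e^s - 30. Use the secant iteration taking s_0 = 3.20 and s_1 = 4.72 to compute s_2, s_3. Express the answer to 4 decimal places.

F(3.20) = -5.467470, F(4.72) = 82.168253
s_2 = 4.720000 − 82.168253·(4.720000 − 3.200000) / (82.168253 − (-5.467470)) = 4.720000 − (124.895744)/(87.635722) = 3.294831
F(3.294831) = -3.027154
s_3 = 3.294831 − (-3.027154)·(3.294831 − 4.720000) / (-3.027154 − 82.168253) = 3.294831 − (4.314207)/(-85.195406) = 3.345470

3.2948, 3.3455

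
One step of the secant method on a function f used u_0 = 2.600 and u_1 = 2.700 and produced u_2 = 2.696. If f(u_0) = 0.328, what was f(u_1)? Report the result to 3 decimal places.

The secant line through (2.600, 0.328) and (2.700, f(u_1)) crosses zero at u_2 = 2.696.
So (2.600, 0.328), (2.700, f(u_1)), (2.696, 0) are collinear:
f(u_1) = 0.328 · (2.700 − 2.696) / (2.600 − 2.696) = 0.328 · (0.00400)/(-0.09600) = -0.01367

-0.014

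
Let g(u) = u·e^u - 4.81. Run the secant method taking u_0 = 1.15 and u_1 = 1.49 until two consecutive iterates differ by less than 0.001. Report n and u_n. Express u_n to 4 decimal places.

n = 5, u_n = 1.3047

g(1.15) = -1.178078, g(1.49) = 1.801272
u_2 = 1.490000 − 1.801272·(0.340000)/(2.979350) = 1.284441;  |Δ| = 0.205559
g(1.284441) = -0.169768
u_3 = 1.284441 − (-0.169768)·(-0.205559)/(-1.971040) = 1.302146;  |Δ| = 0.017705
g(1.302146) = -0.021776
u_4 = 1.302146 − (-0.021776)·(0.017705)/(0.147991) = 1.304751;  |Δ| = 0.002605
g(1.304751) = 0.000319
u_5 = 1.304751 − 0.000319·(0.002605)/(0.022095) = 1.304713;  |Δ| = 0.000038
|u_5 − u_4| = 0.000038 < 0.001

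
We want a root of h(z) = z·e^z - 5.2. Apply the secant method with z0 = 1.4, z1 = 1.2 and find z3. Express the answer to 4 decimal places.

1.3498

h(1.4) = 0.477280, h(1.2) = -1.215860
z2 = 1.200000 − (-1.215860)·(1.200000 − 1.400000) / (-1.215860 − 0.477280) = 1.200000 − (0.243172)/(-1.693140) = 1.343622
h(1.343622) = -0.050031
z3 = 1.343622 − (-0.050031)·(1.343622 − 1.200000) / (-0.050031 − (-1.215860)) = 1.343622 − (-0.007185)/(1.165829) = 1.349785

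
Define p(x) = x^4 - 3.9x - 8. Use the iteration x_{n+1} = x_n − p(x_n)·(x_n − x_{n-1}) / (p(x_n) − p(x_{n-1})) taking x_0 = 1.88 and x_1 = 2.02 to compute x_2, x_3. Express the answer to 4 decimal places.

p(1.88) = -2.840017, p(2.02) = 0.771664
x_2 = 2.020000 − 0.771664·(2.020000 − 1.880000) / (0.771664 − (-2.840017)) = 2.020000 − (0.108033)/(3.611681) = 1.990088
p(1.990088) = -0.076180
x_3 = 1.990088 − (-0.076180)·(1.990088 − 2.020000) / (-0.076180 − 0.771664) = 1.990088 − (0.002279)/(-0.847844) = 1.992776

1.9901, 1.9928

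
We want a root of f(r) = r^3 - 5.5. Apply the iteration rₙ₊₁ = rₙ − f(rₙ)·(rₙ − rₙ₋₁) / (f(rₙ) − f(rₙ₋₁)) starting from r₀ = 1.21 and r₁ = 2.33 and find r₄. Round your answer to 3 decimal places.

f(1.21) = -3.72844, f(2.33) = 7.14934
r₂ = 2.33000 − 7.14934·(2.33000 − 1.21000) / (7.14934 − (-3.72844)) = 2.33000 − (8.00726)/(10.87778) = 1.59389
f(1.59389) = -1.45076
r₃ = 1.59389 − (-1.45076)·(1.59389 − 2.33000) / (-1.45076 − 7.14934) = 1.59389 − (1.06792)/(-8.60010) = 1.71806
f(1.71806) = -0.42872
r₄ = 1.71806 − (-0.42872)·(1.71806 − 1.59389) / (-0.42872 − (-1.45076)) = 1.71806 − (-0.05324)/(1.02204) = 1.77015

1.770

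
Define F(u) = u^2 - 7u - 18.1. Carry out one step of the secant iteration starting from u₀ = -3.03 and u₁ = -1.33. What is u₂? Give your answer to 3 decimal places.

F(-3.03) = 12.29090, F(-1.33) = -7.02110
u₂ = -1.33000 − (-7.02110)·(-1.33000 − (-3.03000)) / (-7.02110 − 12.29090) = -1.33000 − (-11.93587)/(-19.31200) = -1.94805

-1.948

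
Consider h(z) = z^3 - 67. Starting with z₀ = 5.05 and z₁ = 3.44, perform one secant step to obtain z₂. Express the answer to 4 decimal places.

3.9206

h(5.05) = 61.787625, h(3.44) = -26.292416
z₂ = 3.440000 − (-26.292416)·(3.440000 − 5.050000) / (-26.292416 − 61.787625) = 3.440000 − (42.330790)/(-88.080041) = 3.920595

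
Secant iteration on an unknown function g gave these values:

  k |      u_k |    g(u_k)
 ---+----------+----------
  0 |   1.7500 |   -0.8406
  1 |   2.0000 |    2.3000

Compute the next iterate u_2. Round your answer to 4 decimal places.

1.8169

u_2 = 2.0000 − 2.3000·(2.0000 − 1.7500) / (2.3000 − (-0.8406))
   = 2.0000 − (0.575000)/(3.140600) = 1.816914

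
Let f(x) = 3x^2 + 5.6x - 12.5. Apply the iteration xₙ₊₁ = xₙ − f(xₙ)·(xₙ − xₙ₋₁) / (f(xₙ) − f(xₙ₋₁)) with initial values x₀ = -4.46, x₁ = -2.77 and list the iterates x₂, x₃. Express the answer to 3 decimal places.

-3.080, -3.188

f(-4.46) = 22.19880, f(-2.77) = -4.99330
x₂ = -2.77000 − (-4.99330)·(-2.77000 − (-4.46000)) / (-4.99330 − 22.19880) = -2.77000 − (-8.43868)/(-27.19210) = -3.08034
f(-3.08034) = -1.28448
x₃ = -3.08034 − (-1.28448)·(-3.08034 − (-2.77000)) / (-1.28448 − (-4.99330)) = -3.08034 − (0.39862)/(3.70882) = -3.18781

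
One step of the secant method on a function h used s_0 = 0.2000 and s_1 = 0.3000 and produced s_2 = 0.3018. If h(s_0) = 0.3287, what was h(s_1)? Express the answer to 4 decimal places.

0.0058

The secant line through (0.2000, 0.3287) and (0.3000, h(s_1)) crosses zero at s_2 = 0.3018.
So (0.2000, 0.3287), (0.3000, h(s_1)), (0.3018, 0) are collinear:
h(s_1) = 0.3287 · (0.3000 − 0.3018) / (0.2000 − 0.3018) = 0.3287 · (-0.001800)/(-0.101800) = 0.005812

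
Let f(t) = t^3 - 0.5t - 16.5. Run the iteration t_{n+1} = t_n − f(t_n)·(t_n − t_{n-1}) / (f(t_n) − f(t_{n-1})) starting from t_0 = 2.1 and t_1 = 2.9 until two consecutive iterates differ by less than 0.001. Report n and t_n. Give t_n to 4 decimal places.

n = 5, t_n = 2.6113

f(2.1) = -8.289000, f(2.9) = 6.439000
t_2 = 2.900000 − 6.439000·(0.800000)/(14.728000) = 2.550244;  |Δ| = 0.349756
f(2.550244) = -1.188978
t_3 = 2.550244 − (-1.188978)·(-0.349756)/(-7.627978) = 2.604761;  |Δ| = 0.054517
f(2.604761) = -0.129649
t_4 = 2.604761 − (-0.129649)·(0.054517)/(1.059330) = 2.611433;  |Δ| = 0.006672
f(2.611433) = 0.003171
t_5 = 2.611433 − 0.003171·(0.006672)/(0.132820) = 2.611274;  |Δ| = 0.000159
|t_5 − t_4| = 0.000159 < 0.001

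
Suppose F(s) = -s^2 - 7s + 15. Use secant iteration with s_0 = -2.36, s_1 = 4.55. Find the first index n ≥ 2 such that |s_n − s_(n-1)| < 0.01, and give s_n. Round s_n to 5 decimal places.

n = 6, s_n = 1.72015

F(-2.36) = 25.9504000, F(4.55) = -37.5525000
s_2 = 4.5500000 − (-37.5525000)·(6.9100000)/(-63.5029000) = 0.4637650;  |Δ| = 4.0862350
F(0.4637650) = 11.5385673
s_3 = 0.4637650 − 11.5385673·(-4.0862350)/(49.0910673) = 1.4242105;  |Δ| = 0.9604456
F(1.4242105) = 3.0021506
s_4 = 1.4242105 − 3.0021506·(0.9604456)/(-8.5364167) = 1.7619872;  |Δ| = 0.3377767
F(1.7619872) = -0.4385092
s_5 = 1.7619872 − (-0.4385092)·(0.3377767)/(-3.4406598) = 1.7189378;  |Δ| = 0.0430493
F(1.7189378) = 0.0126878
s_6 = 1.7189378 − 0.0126878·(-0.0430493)/(0.4511970) = 1.7201484;  |Δ| = 0.0012106
|s_6 − s_5| = 0.0012106 < 0.01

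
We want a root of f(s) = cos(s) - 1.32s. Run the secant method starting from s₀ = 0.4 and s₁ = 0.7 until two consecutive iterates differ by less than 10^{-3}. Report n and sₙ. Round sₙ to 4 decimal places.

n = 4, sₙ = 0.6176

f(0.4) = 0.393061, f(0.7) = -0.159158
s₂ = 0.700000 − (-0.159158)·(0.300000)/(-0.552219) = 0.613535;  |Δ| = 0.086465
f(0.613535) = 0.007751
s₃ = 0.613535 − 0.007751·(-0.086465)/(0.166909) = 0.617551;  |Δ| = 0.004015
f(0.617551) = 0.000132
s₄ = 0.617551 − 0.000132·(0.004015)/(-0.007618) = 0.617620;  |Δ| = 0.000070
|s₄ − s₃| = 0.000070 < 10^{-3}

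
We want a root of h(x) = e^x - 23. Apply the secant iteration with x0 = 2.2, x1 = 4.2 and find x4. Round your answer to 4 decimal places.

h(2.2) = -13.974987, h(4.2) = 43.686331
x2 = 4.200000 − 43.686331·(4.200000 − 2.200000) / (43.686331 − (-13.974987)) = 4.200000 − (87.372662)/(57.661318) = 2.684727
h(2.684727) = -8.345806
x3 = 2.684727 − (-8.345806)·(2.684727 − 4.200000) / (-8.345806 − 43.686331) = 2.684727 − (12.646178)/(-52.032137) = 2.927772
h(2.927772) = -4.314046
x4 = 2.927772 − (-4.314046)·(2.927772 − 2.684727) / (-4.314046 − (-8.345806)) = 2.927772 − (-1.048510)/(4.031760) = 3.187835

3.1878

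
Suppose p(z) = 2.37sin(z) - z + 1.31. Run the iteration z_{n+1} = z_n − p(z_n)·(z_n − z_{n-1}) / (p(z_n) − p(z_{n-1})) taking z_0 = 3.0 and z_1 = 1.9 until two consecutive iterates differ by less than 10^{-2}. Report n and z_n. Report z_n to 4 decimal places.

p(3.0) = -1.355546, p(1.9) = 1.652731
z_2 = 1.900000 − 1.652731·(-1.100000)/(3.008277) = 2.504334;  |Δ| = 0.604334
p(2.504334) = 0.215802
z_3 = 2.504334 − 0.215802·(0.604334)/(-1.436929) = 2.595095;  |Δ| = 0.090761
p(2.595095) = -0.053410
z_4 = 2.595095 − (-0.053410)·(0.090761)/(-0.269212) = 2.577089;  |Δ| = 0.018006
p(2.577089) = 0.000854
z_5 = 2.577089 − 0.000854·(-0.018006)/(0.054264) = 2.577372;  |Δ| = 0.000283
|z_5 − z_4| = 0.000283 < 10^{-2}

n = 5, z_n = 2.5774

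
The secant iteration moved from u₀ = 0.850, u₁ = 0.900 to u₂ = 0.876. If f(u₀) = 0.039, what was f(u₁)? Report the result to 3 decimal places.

The secant line through (0.850, 0.039) and (0.900, f(u₁)) crosses zero at u₂ = 0.876.
So (0.850, 0.039), (0.900, f(u₁)), (0.876, 0) are collinear:
f(u₁) = 0.039 · (0.900 − 0.876) / (0.850 − 0.876) = 0.039 · (0.02400)/(-0.02600) = -0.03600

-0.036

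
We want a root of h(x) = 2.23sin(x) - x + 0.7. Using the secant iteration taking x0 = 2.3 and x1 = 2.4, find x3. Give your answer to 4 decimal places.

2.3251

h(2.3) = 0.062923, h(2.4) = -0.193717
x2 = 2.400000 − (-0.193717)·(2.400000 − 2.300000) / (-0.193717 − 0.062923) = 2.400000 − (-0.019372)/(-0.256640) = 2.324518
h(2.324518) = 0.001480
x3 = 2.324518 − 0.001480·(2.324518 − 2.400000) / (0.001480 − (-0.193717)) = 2.324518 − (-0.000112)/(0.195197) = 2.325090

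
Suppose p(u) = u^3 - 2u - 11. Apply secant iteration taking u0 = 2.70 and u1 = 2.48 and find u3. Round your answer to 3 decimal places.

p(2.70) = 3.28300, p(2.48) = -0.70701
u2 = 2.48000 − (-0.70701)·(2.48000 − 2.70000) / (-0.70701 − 3.28300) = 2.48000 − (0.15554)/(-3.99001) = 2.51898
p(2.51898) = -0.05433
u3 = 2.51898 − (-0.05433)·(2.51898 − 2.48000) / (-0.05433 − (-0.70701)) = 2.51898 − (-0.00212)/(0.65268) = 2.52223

2.522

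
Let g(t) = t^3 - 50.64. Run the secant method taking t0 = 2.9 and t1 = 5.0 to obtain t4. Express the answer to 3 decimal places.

g(2.9) = -26.25100, g(5.0) = 74.36000
t2 = 5.00000 − 74.36000·(5.00000 − 2.90000) / (74.36000 − (-26.25100)) = 5.00000 − (156.15600)/(100.61100) = 3.44792
g(3.44792) = -9.65049
t3 = 3.44792 − (-9.65049)·(3.44792 − 5.00000) / (-9.65049 − 74.36000) = 3.44792 − (14.97830)/(-84.01049) = 3.62621
g(3.62621) = -2.95736
t4 = 3.62621 − (-2.95736)·(3.62621 − 3.44792) / (-2.95736 − (-9.65049)) = 3.62621 − (-0.52727)/(6.69313) = 3.70499

3.705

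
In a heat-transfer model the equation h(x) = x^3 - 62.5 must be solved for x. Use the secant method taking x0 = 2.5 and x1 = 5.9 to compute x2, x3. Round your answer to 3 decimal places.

h(2.5) = -46.87500, h(5.9) = 142.87900
x2 = 5.90000 − 142.87900·(5.90000 − 2.50000) / (142.87900 − (-46.87500)) = 5.90000 − (485.78860)/(189.75400) = 3.33990
h(3.33990) = -25.24353
x3 = 3.33990 − (-25.24353)·(3.33990 − 5.90000) / (-25.24353 − 142.87900) = 3.33990 − (64.62589)/(-168.12253) = 3.72430

3.340, 3.724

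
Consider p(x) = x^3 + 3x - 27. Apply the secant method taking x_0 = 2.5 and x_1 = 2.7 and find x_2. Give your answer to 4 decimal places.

2.6664

p(2.5) = -3.875000, p(2.7) = 0.783000
x_2 = 2.700000 − 0.783000·(2.700000 − 2.500000) / (0.783000 − (-3.875000)) = 2.700000 − (0.156600)/(4.658000) = 2.666380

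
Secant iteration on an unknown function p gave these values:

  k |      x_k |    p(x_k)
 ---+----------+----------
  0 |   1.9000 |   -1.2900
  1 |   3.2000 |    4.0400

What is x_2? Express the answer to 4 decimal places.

2.2146

x_2 = 3.2000 − 4.0400·(3.2000 − 1.9000) / (4.0400 − (-1.2900))
   = 3.2000 − (5.252000)/(5.330000) = 2.214634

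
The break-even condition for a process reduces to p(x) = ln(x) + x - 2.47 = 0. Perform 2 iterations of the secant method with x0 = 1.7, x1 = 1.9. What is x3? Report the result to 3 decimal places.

1.853

p(1.7) = -0.23937, p(1.9) = 0.07185
x2 = 1.90000 − 0.07185·(1.90000 − 1.70000) / (0.07185 − (-0.23937)) = 1.90000 − (0.01437)/(0.31123) = 1.85383
p(1.85383) = 0.00108
x3 = 1.85383 − 0.00108·(1.85383 − 1.90000) / (0.00108 − 0.07185) = 1.85383 − (-0.00005)/(-0.07078) = 1.85312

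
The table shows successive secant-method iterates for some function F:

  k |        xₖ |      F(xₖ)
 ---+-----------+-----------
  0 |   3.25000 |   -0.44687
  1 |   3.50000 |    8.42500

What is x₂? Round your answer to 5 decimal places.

x₂ = 3.50000 − 8.42500·(3.50000 − 3.25000) / (8.42500 − (-0.44687))
   = 3.50000 − (2.1062500)/(8.8718700) = 3.2625923

3.26259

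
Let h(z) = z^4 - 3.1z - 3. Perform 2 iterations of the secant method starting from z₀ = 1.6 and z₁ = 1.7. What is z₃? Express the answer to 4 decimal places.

h(1.6) = -1.406400, h(1.7) = 0.082100
z₂ = 1.700000 − 0.082100·(1.700000 − 1.600000) / (0.082100 − (-1.406400)) = 1.700000 − (0.008210)/(1.488500) = 1.694484
h(1.694484) = -0.008668
z₃ = 1.694484 − (-0.008668)·(1.694484 − 1.700000) / (-0.008668 − 0.082100) = 1.694484 − (0.000048)/(-0.090768) = 1.695011

1.6950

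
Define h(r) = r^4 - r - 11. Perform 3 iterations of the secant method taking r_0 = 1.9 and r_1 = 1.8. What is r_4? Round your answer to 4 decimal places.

1.8950

h(1.9) = 0.132100, h(1.8) = -2.302400
r_2 = 1.800000 − (-2.302400)·(1.800000 − 1.900000) / (-2.302400 − 0.132100) = 1.800000 − (0.230240)/(-2.434500) = 1.894574
h(1.894574) = -0.010710
r_3 = 1.894574 − (-0.010710)·(1.894574 − 1.800000) / (-0.010710 − (-2.302400)) = 1.894574 − (-0.001013)/(2.291690) = 1.895016
h(1.895016) = 0.000875
r_4 = 1.895016 − 0.000875·(1.895016 − 1.894574) / (0.000875 − (-0.010710)) = 1.895016 − (0.000000)/(0.011584) = 1.894982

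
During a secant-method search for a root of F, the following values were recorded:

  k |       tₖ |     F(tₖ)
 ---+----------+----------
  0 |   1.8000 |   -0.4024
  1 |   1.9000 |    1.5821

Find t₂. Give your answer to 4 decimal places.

1.8203

t₂ = 1.9000 − 1.5821·(1.9000 − 1.8000) / (1.5821 − (-0.4024))
   = 1.9000 − (0.158210)/(1.984500) = 1.820277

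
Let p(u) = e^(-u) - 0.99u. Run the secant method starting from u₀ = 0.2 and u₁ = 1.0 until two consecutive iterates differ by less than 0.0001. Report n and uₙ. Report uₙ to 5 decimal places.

n = 5, uₙ = 0.57079

p(0.2) = 0.6207308, p(1.0) = -0.6221206
u₂ = 1.0000000 − (-0.6221206)·(0.8000000)/(-1.2428513) = 0.5995527;  |Δ| = 0.4004473
p(0.5995527) = -0.0445000
u₃ = 0.5995527 − (-0.0445000)·(-0.4004473)/(0.5776206) = 0.5687022;  |Δ| = 0.0308505
p(0.5687022) = 0.0032447
u₄ = 0.5687022 − 0.0032447·(-0.0308505)/(0.0477447) = 0.5707988;  |Δ| = 0.0020966
p(0.5707988) = -0.0000169
u₅ = 0.5707988 − (-0.0000169)·(0.0020966)/(-0.0032616) = 0.5707879;  |Δ| = 0.0000109
|u₅ − u₄| = 0.0000109 < 0.0001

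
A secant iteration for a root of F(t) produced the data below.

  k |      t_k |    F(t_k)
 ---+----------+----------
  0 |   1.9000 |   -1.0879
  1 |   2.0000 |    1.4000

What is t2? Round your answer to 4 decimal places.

1.9437

t2 = 2.0000 − 1.4000·(2.0000 − 1.9000) / (1.4000 − (-1.0879))
   = 2.0000 − (0.140000)/(2.487900) = 1.943728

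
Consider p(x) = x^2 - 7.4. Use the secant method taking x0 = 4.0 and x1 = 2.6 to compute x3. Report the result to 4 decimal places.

2.7208

p(4.0) = 8.600000, p(2.6) = -0.640000
x2 = 2.600000 − (-0.640000)·(2.600000 − 4.000000) / (-0.640000 − 8.600000) = 2.600000 − (0.896000)/(-9.240000) = 2.696970
p(2.696970) = -0.126354
x3 = 2.696970 − (-0.126354)·(2.696970 − 2.600000) / (-0.126354 − (-0.640000)) = 2.696970 − (-0.012253)/(0.513646) = 2.720824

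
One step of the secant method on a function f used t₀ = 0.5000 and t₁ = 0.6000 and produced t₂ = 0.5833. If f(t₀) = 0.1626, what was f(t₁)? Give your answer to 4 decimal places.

The secant line through (0.5000, 0.1626) and (0.6000, f(t₁)) crosses zero at t₂ = 0.5833.
So (0.5000, 0.1626), (0.6000, f(t₁)), (0.5833, 0) are collinear:
f(t₁) = 0.1626 · (0.6000 − 0.5833) / (0.5000 − 0.5833) = 0.1626 · (0.016700)/(-0.083300) = -0.032598

-0.0326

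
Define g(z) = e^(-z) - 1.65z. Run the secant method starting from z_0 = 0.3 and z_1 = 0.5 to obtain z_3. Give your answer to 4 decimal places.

g(0.3) = 0.245818, g(0.5) = -0.218469
z_2 = 0.500000 − (-0.218469)·(0.500000 − 0.300000) / (-0.218469 − 0.245818) = 0.500000 − (-0.043694)/(-0.464288) = 0.405891
g(0.405891) = -0.003336
z_3 = 0.405891 − (-0.003336)·(0.405891 − 0.500000) / (-0.003336 − (-0.218469)) = 0.405891 − (0.000314)/(0.215133) = 0.404431

0.4044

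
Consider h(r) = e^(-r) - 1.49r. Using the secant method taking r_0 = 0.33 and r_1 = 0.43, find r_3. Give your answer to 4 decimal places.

h(0.33) = 0.227224, h(0.43) = 0.009809
r_2 = 0.430000 − 0.009809·(0.430000 − 0.330000) / (0.009809 − 0.227224) = 0.430000 − (0.000981)/(-0.217415) = 0.434512
h(0.434512) = 0.000158
r_3 = 0.434512 − 0.000158·(0.434512 − 0.430000) / (0.000158 − 0.009809) = 0.434512 − (0.000001)/(-0.009651) = 0.434586

0.4346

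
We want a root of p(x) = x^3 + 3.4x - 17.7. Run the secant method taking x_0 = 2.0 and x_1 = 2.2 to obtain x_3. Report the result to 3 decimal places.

2.176

p(2.0) = -2.90000, p(2.2) = 0.42800
x_2 = 2.20000 − 0.42800·(2.20000 − 2.00000) / (0.42800 − (-2.90000)) = 2.20000 − (0.08560)/(3.32800) = 2.17428
p(2.17428) = -0.02857
x_3 = 2.17428 − (-0.02857)·(2.17428 − 2.20000) / (-0.02857 − 0.42800) = 2.17428 − (0.00073)/(-0.45657) = 2.17589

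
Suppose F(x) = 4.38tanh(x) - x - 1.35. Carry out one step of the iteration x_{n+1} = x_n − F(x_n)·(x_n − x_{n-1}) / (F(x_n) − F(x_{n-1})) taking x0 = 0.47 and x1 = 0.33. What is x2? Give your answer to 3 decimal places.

F(0.47) = 0.09931, F(0.33) = -0.28488
x2 = 0.33000 − (-0.28488)·(0.33000 − 0.47000) / (-0.28488 − 0.09931) = 0.33000 − (0.03988)/(-0.38419) = 0.43381

0.434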